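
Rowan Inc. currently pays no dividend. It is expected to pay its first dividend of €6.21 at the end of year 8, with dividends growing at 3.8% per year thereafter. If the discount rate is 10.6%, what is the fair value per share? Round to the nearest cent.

Deferred-dividend DDM. At t=7 the remaining stream is a growing perpetuity with first payment D_8 = 6.21.
V_7 = D_8/(r−g) = 6.21/(0.106−0.038) = 91.3235
P₀ = V_7/(1+r)^7 = 91.3235/(1+0.106)^7 = 45.1125

€45.11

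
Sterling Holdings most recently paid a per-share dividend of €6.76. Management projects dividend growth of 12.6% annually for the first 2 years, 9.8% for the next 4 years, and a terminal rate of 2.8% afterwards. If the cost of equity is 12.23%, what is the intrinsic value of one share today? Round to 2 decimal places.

Three-stage DDM. Project D₁…D_6; terminal Gordon value at t=6 with g = 0.028; discount at r = 0.1223.
D_1 = 7.6118
D_2 = 8.5708
D_3 = 9.4108
D_4 = 10.3330
D_5 = 11.3457
D_6 = 12.4576
TV_6 = 12.8064/(0.1223−0.028) = 135.8045
P₀ = Σ Dₜ/(1+r)ᵗ + TV_6/(1+r)^6 = 107.3248

€107.32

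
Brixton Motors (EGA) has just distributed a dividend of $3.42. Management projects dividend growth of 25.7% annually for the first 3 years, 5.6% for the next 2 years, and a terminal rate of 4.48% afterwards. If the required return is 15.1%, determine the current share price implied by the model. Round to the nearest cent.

$56.99

Three-stage DDM. Project D₁…D_5; terminal Gordon value at t=5 with g = 0.0448; discount at r = 0.151.
D_1 = 4.2989
D_2 = 5.4038
D_3 = 6.7925
D_4 = 7.1729
D_5 = 7.5746
TV_5 = 7.9139/(0.151−0.0448) = 74.5192
P₀ = Σ Dₜ/(1+r)ᵗ + TV_5/(1+r)^5 = 56.9935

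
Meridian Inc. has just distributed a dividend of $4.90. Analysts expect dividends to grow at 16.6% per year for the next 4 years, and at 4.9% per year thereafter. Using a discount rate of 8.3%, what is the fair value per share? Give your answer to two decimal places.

Two-stage DDM. Project D₁…D_4 at 0.166, terminal growth 0.049, discount at r = 0.083.
D_1 = 5.7134
D_2 = 6.6618
D_3 = 7.7677
D_4 = 9.0571
Terminal value at t=4: TV = D_5/(r−g) = 9.5009/(0.083−0.049) = 279.4389
P₀ = 5.7134/(1+0.083)^1 + 6.6618/(1+0.083)^2 + 7.7677/(1+0.083)^3 + 9.0571/(1+0.083)^4 + 279.4389/(1+0.083)^4 = 226.7838

$226.78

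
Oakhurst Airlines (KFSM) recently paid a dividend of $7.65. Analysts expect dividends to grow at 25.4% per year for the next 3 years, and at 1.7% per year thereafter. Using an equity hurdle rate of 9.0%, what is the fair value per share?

Two-stage DDM. Project D₁…D_3 at 0.254, terminal growth 0.017, discount at r = 0.09.
D_1 = 9.5931
D_2 = 12.0297
D_3 = 15.0853
Terminal value at t=3: TV = D_4/(r−g) = 15.3418/(0.09−0.017) = 210.1610
P₀ = 9.5931/(1+0.09)^1 + 12.0297/(1+0.09)^2 + 15.0853/(1+0.09)^3 + 210.1610/(1+0.09)^3 = 192.8577

$192.86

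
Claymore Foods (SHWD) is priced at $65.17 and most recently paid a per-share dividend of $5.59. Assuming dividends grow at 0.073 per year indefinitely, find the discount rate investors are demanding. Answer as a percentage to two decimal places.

Rearranging the constant-growth DDM: r = D₁/P₀ + g.
D₁ = 5.59 × (1 + 0.073) = 5.9981.
r = 5.9981 / 65.17 + 0.073 = 0.09204 + 0.073 = 0.16504

16.50%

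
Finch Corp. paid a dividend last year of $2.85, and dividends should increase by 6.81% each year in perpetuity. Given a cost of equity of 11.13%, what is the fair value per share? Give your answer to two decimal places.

$70.46

Gordon growth model: P₀ = D₁/(r − g). D₁ = 2.85 × (1 + 0.0681) = 3.0441.
P₀ = 3.0441 / (0.1113 − 0.0681) = 3.0441 / 0.0432 = 70.4649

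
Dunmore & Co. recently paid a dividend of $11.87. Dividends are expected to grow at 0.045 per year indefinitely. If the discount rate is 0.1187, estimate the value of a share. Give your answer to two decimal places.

$168.31

Gordon growth model: P₀ = D₁/(r − g). D₁ = 11.87 × (1 + 0.045) = 12.4041.
P₀ = 12.4041 / (0.1187 − 0.045) = 12.4041 / 0.0737 = 168.3060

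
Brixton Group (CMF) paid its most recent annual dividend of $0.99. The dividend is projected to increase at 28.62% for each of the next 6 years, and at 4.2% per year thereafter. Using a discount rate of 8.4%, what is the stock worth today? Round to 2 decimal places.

$79.81

Two-stage DDM. Project D₁…D_6 at 0.2862, terminal growth 0.042, discount at r = 0.084.
D_1 = 1.2733
D_2 = 1.6378
D_3 = 2.1065
D_4 = 2.7094
D_5 = 3.4848
D_6 = 4.4821
Terminal value at t=6: TV = D_7/(r−g) = 4.6704/(0.084−0.042) = 111.2000
P₀ = 1.2733/(1+0.084)^1 + 1.6378/(1+0.084)^2 + 2.1065/(1+0.084)^3 + 2.7094/(1+0.084)^4 + 3.4848/(1+0.084)^5 + 4.4821/(1+0.084)^6 + 111.2000/(1+0.084)^6 = 79.8129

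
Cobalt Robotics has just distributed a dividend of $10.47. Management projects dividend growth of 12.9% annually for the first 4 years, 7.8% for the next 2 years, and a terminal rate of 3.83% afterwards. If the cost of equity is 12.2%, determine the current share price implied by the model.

Three-stage DDM. Project D₁…D_6; terminal Gordon value at t=6 with g = 0.0383; discount at r = 0.122.
D_1 = 11.8206
D_2 = 13.3455
D_3 = 15.0671
D_4 = 17.0107
D_5 = 18.3375
D_6 = 19.7679
TV_6 = 20.5250/(0.122−0.0383) = 245.2208
P₀ = Σ Dₜ/(1+r)ᵗ + TV_6/(1+r)^6 = 185.6722

$185.67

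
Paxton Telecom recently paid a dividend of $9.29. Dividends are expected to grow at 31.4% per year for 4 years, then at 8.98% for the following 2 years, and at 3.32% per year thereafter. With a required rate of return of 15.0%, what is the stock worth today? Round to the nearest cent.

$207.45

Three-stage DDM. Project D₁…D_6; terminal Gordon value at t=6 with g = 0.0332; discount at r = 0.15.
D_1 = 12.2071
D_2 = 16.0401
D_3 = 21.0767
D_4 = 27.6947
D_5 = 30.1817
D_6 = 32.8920
TV_6 = 33.9841/(0.15−0.0332) = 290.9594
P₀ = Σ Dₜ/(1+r)ᵗ + TV_6/(1+r)^6 = 207.4518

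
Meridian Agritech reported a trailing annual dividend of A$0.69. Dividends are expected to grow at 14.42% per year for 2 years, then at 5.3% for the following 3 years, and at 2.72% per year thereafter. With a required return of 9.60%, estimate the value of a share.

A$13.51

Three-stage DDM. Project D₁…D_5; terminal Gordon value at t=5 with g = 0.0272; discount at r = 0.096.
D_1 = 0.7895
D_2 = 0.9033
D_3 = 0.9512
D_4 = 1.0016
D_5 = 1.0547
TV_5 = 1.0834/(0.096−0.0272) = 15.7472
P₀ = Σ Dₜ/(1+r)ᵗ + TV_5/(1+r)^5 = 13.5135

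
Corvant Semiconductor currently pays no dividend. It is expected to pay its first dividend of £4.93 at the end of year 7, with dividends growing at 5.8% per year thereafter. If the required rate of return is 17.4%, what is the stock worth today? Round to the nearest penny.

Deferred-dividend DDM. At t=6 the remaining stream is a growing perpetuity with first payment D_7 = 4.93.
V_6 = D_7/(r−g) = 4.93/(0.174−0.058) = 42.5000
P₀ = V_6/(1+r)^6 = 42.5000/(1+0.174)^6 = 16.2323

£16.23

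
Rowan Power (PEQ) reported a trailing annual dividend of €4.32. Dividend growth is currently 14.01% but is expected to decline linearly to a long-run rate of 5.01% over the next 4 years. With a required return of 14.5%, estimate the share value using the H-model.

H-model: P₀ = D₀[(1+g_L) + H(g_S−g_L)]/(r−g_L), with H = 4/2 = 2.
P₀ = 4.32 × [(1+0.0501) + 2×(0.1401−0.0501)] / (0.145−0.0501)
   = 4.32 × 1.2301 / 0.0949 = 55.9961

€56.00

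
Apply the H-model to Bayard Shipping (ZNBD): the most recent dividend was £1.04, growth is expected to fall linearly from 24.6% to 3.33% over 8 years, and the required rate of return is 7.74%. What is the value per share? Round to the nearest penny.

H-model: P₀ = D₀[(1+g_L) + H(g_S−g_L)]/(r−g_L), with H = 8/2 = 4.
P₀ = 1.04 × [(1+0.0333) + 4×(0.246−0.0333)] / (0.0774−0.0333)
   = 1.04 × 1.8841 / 0.0441 = 44.4323

£44.43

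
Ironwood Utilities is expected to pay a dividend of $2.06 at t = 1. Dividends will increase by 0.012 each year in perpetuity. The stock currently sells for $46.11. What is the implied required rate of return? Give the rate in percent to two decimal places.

Rearranging the constant-growth DDM: r = D₁/P₀ + g.
r = 2.0600 / 46.11 + 0.012 = 0.04468 + 0.012 = 0.05668

5.67%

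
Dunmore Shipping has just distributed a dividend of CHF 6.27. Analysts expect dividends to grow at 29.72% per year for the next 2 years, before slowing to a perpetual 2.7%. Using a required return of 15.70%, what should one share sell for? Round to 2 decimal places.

CHF 77.18

Two-stage DDM. Project D₁…D_2 at 0.2972, terminal growth 0.027, discount at r = 0.157.
D_1 = 8.1334
D_2 = 10.5507
Terminal value at t=2: TV = D_3/(r−g) = 10.8356/(0.157−0.027) = 83.3506
P₀ = 8.1334/(1+0.157)^1 + 10.5507/(1+0.157)^2 + 83.3506/(1+0.157)^2 = 77.1761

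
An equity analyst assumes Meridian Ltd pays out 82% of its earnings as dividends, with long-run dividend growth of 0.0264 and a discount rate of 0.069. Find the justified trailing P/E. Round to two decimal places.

19.76

Justified trailing P/E = b(1+g)/(r−g) = 0.82×(1+0.0264)/(0.069−0.0264) = 19.7570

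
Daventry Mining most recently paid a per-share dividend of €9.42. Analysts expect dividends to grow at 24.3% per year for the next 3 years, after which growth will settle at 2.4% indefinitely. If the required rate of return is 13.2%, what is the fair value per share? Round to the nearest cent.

€152.42

Two-stage DDM. Project D₁…D_3 at 0.243, terminal growth 0.024, discount at r = 0.132.
D_1 = 11.7091
D_2 = 14.5544
D_3 = 18.0911
Terminal value at t=3: TV = D_4/(r−g) = 18.5253/(0.132−0.024) = 171.5302
P₀ = 11.7091/(1+0.132)^1 + 14.5544/(1+0.132)^2 + 18.0911/(1+0.132)^3 + 171.5302/(1+0.132)^3 = 152.4233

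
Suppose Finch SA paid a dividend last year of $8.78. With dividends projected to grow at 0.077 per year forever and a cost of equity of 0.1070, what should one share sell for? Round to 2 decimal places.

$315.20

Gordon growth model: P₀ = D₁/(r − g). D₁ = 8.78 × (1 + 0.077) = 9.4561.
P₀ = 9.4561 / (0.107 − 0.077) = 9.4561 / 0.03 = 315.2020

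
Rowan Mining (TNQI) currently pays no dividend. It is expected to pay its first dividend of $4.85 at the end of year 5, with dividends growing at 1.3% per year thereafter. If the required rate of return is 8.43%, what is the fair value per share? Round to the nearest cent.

$49.21

Deferred-dividend DDM. At t=4 the remaining stream is a growing perpetuity with first payment D_5 = 4.85.
V_4 = D_5/(r−g) = 4.85/(0.0843−0.013) = 68.0224
P₀ = V_4/(1+r)^4 = 68.0224/(1+0.0843)^4 = 49.2101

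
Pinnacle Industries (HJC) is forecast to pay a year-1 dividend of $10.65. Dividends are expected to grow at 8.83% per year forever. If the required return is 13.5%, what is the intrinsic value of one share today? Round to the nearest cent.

$228.05

Gordon growth model: P₀ = D₁/(r − g), with D₁ = 10.65 given directly.
P₀ = 10.6500 / (0.135 − 0.0883) = 10.6500 / 0.0467 = 228.0514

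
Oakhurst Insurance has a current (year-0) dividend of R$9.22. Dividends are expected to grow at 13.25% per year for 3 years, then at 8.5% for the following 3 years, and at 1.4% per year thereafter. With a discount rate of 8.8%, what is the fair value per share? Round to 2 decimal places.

Three-stage DDM. Project D₁…D_6; terminal Gordon value at t=6 with g = 0.014; discount at r = 0.088.
D_1 = 10.4417
D_2 = 11.8252
D_3 = 13.3920
D_4 = 14.5303
D_5 = 15.7654
D_6 = 17.1055
TV_6 = 17.3449/(0.088−0.014) = 234.3910
P₀ = Σ Dₜ/(1+r)ᵗ + TV_6/(1+r)^6 = 202.3162

R$202.32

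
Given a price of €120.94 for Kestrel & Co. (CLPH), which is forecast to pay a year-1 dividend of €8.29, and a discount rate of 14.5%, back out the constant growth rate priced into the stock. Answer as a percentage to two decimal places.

7.65%

From P₀ = D₁/(r − g), the implied growth is g = r − D₁/P₀.
g = 0.145 − 8.29/120.94 = 0.145 − 0.06855 = 0.07645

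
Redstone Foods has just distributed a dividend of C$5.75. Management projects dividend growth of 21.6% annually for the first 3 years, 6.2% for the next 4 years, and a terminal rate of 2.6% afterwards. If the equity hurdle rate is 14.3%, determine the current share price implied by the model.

Three-stage DDM. Project D₁…D_7; terminal Gordon value at t=7 with g = 0.026; discount at r = 0.143.
D_1 = 6.9920
D_2 = 8.5023
D_3 = 10.3388
D_4 = 10.9798
D_5 = 11.6605
D_6 = 12.3835
D_7 = 13.1512
TV_7 = 13.4932/(0.143−0.026) = 115.3262
P₀ = Σ Dₜ/(1+r)ᵗ + TV_7/(1+r)^7 = 87.9206

C$87.92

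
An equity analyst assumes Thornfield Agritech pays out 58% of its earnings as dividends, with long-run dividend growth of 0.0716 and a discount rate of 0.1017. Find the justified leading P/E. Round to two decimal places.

Justified leading P/E = b/(r−g) = 0.58/(0.1017−0.0716) = 19.2691

19.27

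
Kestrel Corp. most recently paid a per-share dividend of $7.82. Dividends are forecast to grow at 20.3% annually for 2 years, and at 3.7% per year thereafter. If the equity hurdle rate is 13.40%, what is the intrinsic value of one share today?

$111.18

Two-stage DDM. Project D₁…D_2 at 0.203, terminal growth 0.037, discount at r = 0.134.
D_1 = 9.4075
D_2 = 11.3172
Terminal value at t=2: TV = D_3/(r−g) = 11.7359/(0.134−0.037) = 120.9888
P₀ = 9.4075/(1+0.134)^1 + 11.3172/(1+0.134)^2 + 120.9888/(1+0.134)^2 = 111.1811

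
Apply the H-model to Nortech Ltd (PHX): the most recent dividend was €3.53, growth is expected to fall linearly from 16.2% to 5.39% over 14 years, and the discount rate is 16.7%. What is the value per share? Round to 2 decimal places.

€56.51

H-model: P₀ = D₀[(1+g_L) + H(g_S−g_L)]/(r−g_L), with H = 14/2 = 7.
P₀ = 3.53 × [(1+0.0539) + 7×(0.162−0.0539)] / (0.167−0.0539)
   = 3.53 × 1.8106 / 0.1131 = 56.5112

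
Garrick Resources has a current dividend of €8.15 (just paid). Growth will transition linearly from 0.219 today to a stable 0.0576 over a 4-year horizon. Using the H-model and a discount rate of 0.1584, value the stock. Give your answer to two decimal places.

€111.61

H-model: P₀ = D₀[(1+g_L) + H(g_S−g_L)]/(r−g_L), with H = 4/2 = 2.
P₀ = 8.15 × [(1+0.0576) + 2×(0.219−0.0576)] / (0.1584−0.0576)
   = 8.15 × 1.3804 / 0.1008 = 111.6097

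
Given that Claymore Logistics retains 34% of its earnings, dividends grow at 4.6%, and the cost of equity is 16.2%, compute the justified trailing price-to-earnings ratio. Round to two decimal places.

Payout ratio b = 1 − 0.34 = 0.66.
Justified trailing P/E = b(1+g)/(r−g) = 0.66×(1+0.046)/(0.162−0.046) = 5.9514

5.95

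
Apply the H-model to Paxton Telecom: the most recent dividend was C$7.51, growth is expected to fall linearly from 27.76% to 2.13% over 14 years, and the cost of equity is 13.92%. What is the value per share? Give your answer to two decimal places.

C$179.34

H-model: P₀ = D₀[(1+g_L) + H(g_S−g_L)]/(r−g_L), with H = 14/2 = 7.
P₀ = 7.51 × [(1+0.0213) + 7×(0.2776−0.0213)] / (0.1392−0.0213)
   = 7.51 × 2.8154 / 0.1179 = 179.3355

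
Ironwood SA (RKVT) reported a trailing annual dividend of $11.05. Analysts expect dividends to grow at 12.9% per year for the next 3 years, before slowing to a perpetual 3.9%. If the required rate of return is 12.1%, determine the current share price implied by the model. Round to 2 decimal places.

Two-stage DDM. Project D₁…D_3 at 0.129, terminal growth 0.039, discount at r = 0.121.
D_1 = 12.4755
D_2 = 14.0848
D_3 = 15.9017
Terminal value at t=3: TV = D_4/(r−g) = 16.5219/(0.121−0.039) = 201.4864
P₀ = 12.4755/(1+0.121)^1 + 14.0848/(1+0.121)^2 + 15.9017/(1+0.121)^3 + 201.4864/(1+0.121)^3 = 176.6560

$176.66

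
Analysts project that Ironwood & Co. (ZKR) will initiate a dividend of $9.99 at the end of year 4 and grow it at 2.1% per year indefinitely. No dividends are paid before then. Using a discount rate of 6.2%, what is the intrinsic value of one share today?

$203.43

Deferred-dividend DDM. At t=3 the remaining stream is a growing perpetuity with first payment D_4 = 9.99.
V_3 = D_4/(r−g) = 9.99/(0.062−0.021) = 243.6585
P₀ = V_3/(1+r)^3 = 243.6585/(1+0.062)^3 = 203.4268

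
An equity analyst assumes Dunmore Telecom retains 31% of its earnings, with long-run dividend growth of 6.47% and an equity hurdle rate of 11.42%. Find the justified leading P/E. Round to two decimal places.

Payout ratio b = 1 − 0.31 = 0.69.
Justified leading P/E = b/(r−g) = 0.69/(0.1142−0.0647) = 13.9394

13.94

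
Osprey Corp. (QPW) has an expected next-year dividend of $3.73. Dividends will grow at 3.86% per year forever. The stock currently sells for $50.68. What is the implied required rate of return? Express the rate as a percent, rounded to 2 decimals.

11.22%

Rearranging the constant-growth DDM: r = D₁/P₀ + g.
r = 3.7300 / 50.68 + 0.0386 = 0.07360 + 0.0386 = 0.11220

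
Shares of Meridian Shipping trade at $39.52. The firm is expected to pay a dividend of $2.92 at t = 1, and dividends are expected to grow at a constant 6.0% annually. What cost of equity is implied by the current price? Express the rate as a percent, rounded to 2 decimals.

13.39%

Rearranging the constant-growth DDM: r = D₁/P₀ + g.
r = 2.9200 / 39.52 + 0.06 = 0.07389 + 0.06 = 0.13389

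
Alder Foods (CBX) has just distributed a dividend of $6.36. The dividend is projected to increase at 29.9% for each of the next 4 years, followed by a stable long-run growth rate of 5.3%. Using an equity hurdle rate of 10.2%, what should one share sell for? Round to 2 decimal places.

$302.91

Two-stage DDM. Project D₁…D_4 at 0.299, terminal growth 0.053, discount at r = 0.102.
D_1 = 8.2616
D_2 = 10.7319
D_3 = 13.9407
D_4 = 18.1090
Terminal value at t=4: TV = D_5/(r−g) = 19.0687/(0.102−0.053) = 389.1580
P₀ = 8.2616/(1+0.102)^1 + 10.7319/(1+0.102)^2 + 13.9407/(1+0.102)^3 + 18.1090/(1+0.102)^4 + 389.1580/(1+0.102)^4 = 302.9060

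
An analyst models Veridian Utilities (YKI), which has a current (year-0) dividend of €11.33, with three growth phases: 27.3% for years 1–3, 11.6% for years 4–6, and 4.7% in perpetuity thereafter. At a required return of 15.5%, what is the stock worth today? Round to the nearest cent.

€216.58

Three-stage DDM. Project D₁…D_6; terminal Gordon value at t=6 with g = 0.047; discount at r = 0.155.
D_1 = 14.4231
D_2 = 18.3606
D_3 = 23.3730
D_4 = 26.0843
D_5 = 29.1101
D_6 = 32.4869
TV_6 = 34.0137/(0.155−0.047) = 314.9420
P₀ = Σ Dₜ/(1+r)ᵗ + TV_6/(1+r)^6 = 216.5835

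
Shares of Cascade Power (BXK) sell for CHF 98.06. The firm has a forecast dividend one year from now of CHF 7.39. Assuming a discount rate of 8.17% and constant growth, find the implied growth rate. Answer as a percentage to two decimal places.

0.63%

From P₀ = D₁/(r − g), the implied growth is g = r − D₁/P₀.
g = 0.0817 − 7.39/98.06 = 0.0817 − 0.07536 = 0.00634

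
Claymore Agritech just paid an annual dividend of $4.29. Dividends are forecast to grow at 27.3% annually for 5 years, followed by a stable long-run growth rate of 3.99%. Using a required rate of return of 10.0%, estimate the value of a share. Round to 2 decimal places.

$188.04

Two-stage DDM. Project D₁…D_5 at 0.273, terminal growth 0.0399, discount at r = 0.1.
D_1 = 5.4612
D_2 = 6.9521
D_3 = 8.8500
D_4 = 11.2660
D_5 = 14.3417
Terminal value at t=5: TV = D_6/(r−g) = 14.9139/(0.1−0.0399) = 248.1512
P₀ = 5.4612/(1+0.1)^1 + 6.9521/(1+0.1)^2 + 8.8500/(1+0.1)^3 + 11.2660/(1+0.1)^4 + 14.3417/(1+0.1)^5 + 248.1512/(1+0.1)^5 = 188.0416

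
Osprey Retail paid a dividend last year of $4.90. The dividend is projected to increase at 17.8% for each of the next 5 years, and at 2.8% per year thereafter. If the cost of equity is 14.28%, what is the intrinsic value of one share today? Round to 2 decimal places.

Two-stage DDM. Project D₁…D_5 at 0.178, terminal growth 0.028, discount at r = 0.1428.
D_1 = 5.7722
D_2 = 6.7997
D_3 = 8.0100
D_4 = 9.4358
D_5 = 11.1153
Terminal value at t=5: TV = D_6/(r−g) = 11.4266/(0.1428−0.028) = 99.5345
P₀ = 5.7722/(1+0.1428)^1 + 6.7997/(1+0.1428)^2 + 8.0100/(1+0.1428)^3 + 9.4358/(1+0.1428)^4 + 11.1153/(1+0.1428)^5 + 99.5345/(1+0.1428)^5 = 77.9240

$77.92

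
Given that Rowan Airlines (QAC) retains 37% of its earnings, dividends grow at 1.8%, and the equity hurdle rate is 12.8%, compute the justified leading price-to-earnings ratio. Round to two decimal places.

5.73

Payout ratio b = 1 − 0.37 = 0.63.
Justified leading P/E = b/(r−g) = 0.63/(0.128−0.018) = 5.7273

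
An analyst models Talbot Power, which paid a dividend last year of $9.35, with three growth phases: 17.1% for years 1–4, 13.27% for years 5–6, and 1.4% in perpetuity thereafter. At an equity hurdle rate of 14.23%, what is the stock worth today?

Three-stage DDM. Project D₁…D_6; terminal Gordon value at t=6 with g = 0.014; discount at r = 0.1423.
D_1 = 10.9489
D_2 = 12.8211
D_3 = 15.0135
D_4 = 17.5808
D_5 = 19.9138
D_6 = 22.5564
TV_6 = 22.8721/(0.1423−0.014) = 178.2708
P₀ = Σ Dₜ/(1+r)ᵗ + TV_6/(1+r)^6 = 140.4422

$140.44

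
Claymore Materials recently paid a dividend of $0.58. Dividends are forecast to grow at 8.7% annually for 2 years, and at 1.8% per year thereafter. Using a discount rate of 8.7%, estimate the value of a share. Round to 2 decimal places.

Two-stage DDM. Project D₁…D_2 at 0.087, terminal growth 0.018, discount at r = 0.087.
D_1 = 0.6305
D_2 = 0.6853
Terminal value at t=2: TV = D_3/(r−g) = 0.6976/(0.087−0.018) = 10.1108
P₀ = 0.6305/(1+0.087)^1 + 0.6853/(1+0.087)^2 + 10.1108/(1+0.087)^2 = 9.7171

$9.72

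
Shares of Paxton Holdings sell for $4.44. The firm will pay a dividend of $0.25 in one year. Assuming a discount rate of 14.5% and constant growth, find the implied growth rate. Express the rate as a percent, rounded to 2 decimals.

8.87%

From P₀ = D₁/(r − g), the implied growth is g = r − D₁/P₀.
g = 0.145 − 0.25/4.44 = 0.145 − 0.05631 = 0.08869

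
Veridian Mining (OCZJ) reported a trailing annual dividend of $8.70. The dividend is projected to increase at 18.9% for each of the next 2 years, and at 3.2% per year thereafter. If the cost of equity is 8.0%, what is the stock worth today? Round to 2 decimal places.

$246.83

Two-stage DDM. Project D₁…D_2 at 0.189, terminal growth 0.032, discount at r = 0.08.
D_1 = 10.3443
D_2 = 12.2994
Terminal value at t=2: TV = D_3/(r−g) = 12.6930/(0.08−0.032) = 264.4365
P₀ = 10.3443/(1+0.08)^1 + 12.2994/(1+0.08)^2 + 264.4365/(1+0.08)^2 = 246.8345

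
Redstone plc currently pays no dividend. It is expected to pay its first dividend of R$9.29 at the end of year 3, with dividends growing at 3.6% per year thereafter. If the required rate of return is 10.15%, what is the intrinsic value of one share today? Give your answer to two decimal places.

Deferred-dividend DDM. At t=2 the remaining stream is a growing perpetuity with first payment D_3 = 9.29.
V_2 = D_3/(r−g) = 9.29/(0.1015−0.036) = 141.8321
P₀ = V_2/(1+r)^2 = 141.8321/(1+0.1015)^2 = 116.8976

R$116.90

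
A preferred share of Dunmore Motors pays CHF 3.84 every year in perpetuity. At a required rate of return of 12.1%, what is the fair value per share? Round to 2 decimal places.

Zero-growth DDM (perpetuity): P₀ = D/r = 3.84 / 0.121 = 31.7355

CHF 31.74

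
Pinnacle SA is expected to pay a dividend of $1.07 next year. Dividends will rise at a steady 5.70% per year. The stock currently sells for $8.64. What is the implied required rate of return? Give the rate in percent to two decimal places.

Rearranging the constant-growth DDM: r = D₁/P₀ + g.
r = 1.0700 / 8.64 + 0.057 = 0.12384 + 0.057 = 0.18084

18.08%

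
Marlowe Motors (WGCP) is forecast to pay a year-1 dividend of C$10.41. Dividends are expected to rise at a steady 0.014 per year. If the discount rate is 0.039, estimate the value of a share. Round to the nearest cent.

C$416.40

Gordon growth model: P₀ = D₁/(r − g), with D₁ = 10.41 given directly.
P₀ = 10.4100 / (0.039 − 0.014) = 10.4100 / 0.025 = 416.4000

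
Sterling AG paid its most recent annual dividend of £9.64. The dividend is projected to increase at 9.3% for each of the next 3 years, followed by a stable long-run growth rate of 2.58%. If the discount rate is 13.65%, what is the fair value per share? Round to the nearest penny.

£106.22

Two-stage DDM. Project D₁…D_3 at 0.093, terminal growth 0.0258, discount at r = 0.1365.
D_1 = 10.5365
D_2 = 11.5164
D_3 = 12.5874
Terminal value at t=3: TV = D_4/(r−g) = 12.9122/(0.1365−0.0258) = 116.6414
P₀ = 10.5365/(1+0.1365)^1 + 11.5164/(1+0.1365)^2 + 12.5874/(1+0.1365)^3 + 116.6414/(1+0.1365)^3 = 106.2213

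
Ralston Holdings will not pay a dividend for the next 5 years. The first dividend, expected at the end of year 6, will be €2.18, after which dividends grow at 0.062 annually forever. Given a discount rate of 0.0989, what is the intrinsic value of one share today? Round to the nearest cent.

€36.87

Deferred-dividend DDM. At t=5 the remaining stream is a growing perpetuity with first payment D_6 = 2.18.
V_5 = D_6/(r−g) = 2.18/(0.0989−0.062) = 59.0786
P₀ = V_5/(1+r)^5 = 59.0786/(1+0.0989)^5 = 36.8671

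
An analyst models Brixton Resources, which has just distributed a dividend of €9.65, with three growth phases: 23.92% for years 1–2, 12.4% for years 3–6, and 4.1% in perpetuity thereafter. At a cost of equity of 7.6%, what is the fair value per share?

Three-stage DDM. Project D₁…D_6; terminal Gordon value at t=6 with g = 0.041; discount at r = 0.076.
D_1 = 11.9583
D_2 = 14.8187
D_3 = 16.6562
D_4 = 18.7216
D_5 = 21.0431
D_6 = 23.6524
TV_6 = 24.6222/(0.076−0.041) = 703.4902
P₀ = Σ Dₜ/(1+r)ᵗ + TV_6/(1+r)^6 = 534.3789

€534.38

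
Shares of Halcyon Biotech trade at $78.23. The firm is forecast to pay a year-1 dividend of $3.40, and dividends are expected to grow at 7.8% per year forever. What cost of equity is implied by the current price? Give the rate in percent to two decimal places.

Rearranging the constant-growth DDM: r = D₁/P₀ + g.
r = 3.4000 / 78.23 + 0.078 = 0.04346 + 0.078 = 0.12146

12.15%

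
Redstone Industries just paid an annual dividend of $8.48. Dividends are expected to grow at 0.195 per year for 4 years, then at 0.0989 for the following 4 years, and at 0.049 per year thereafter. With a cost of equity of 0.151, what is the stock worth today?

Three-stage DDM. Project D₁…D_8; terminal Gordon value at t=8 with g = 0.049; discount at r = 0.151.
D_1 = 10.1336
D_2 = 12.1097
D_3 = 14.4710
D_4 = 17.2929
D_5 = 19.0032
D_6 = 20.8826
D_7 = 22.9478
D_8 = 25.2174
TV_8 = 26.4530/(0.151−0.049) = 259.3436
P₀ = Σ Dₜ/(1+r)ᵗ + TV_8/(1+r)^8 = 156.6296

$156.63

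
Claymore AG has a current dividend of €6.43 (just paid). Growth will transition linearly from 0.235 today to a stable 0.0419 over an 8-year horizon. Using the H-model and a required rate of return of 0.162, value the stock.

H-model: P₀ = D₀[(1+g_L) + H(g_S−g_L)]/(r−g_L), with H = 8/2 = 4.
P₀ = 6.43 × [(1+0.0419) + 4×(0.235−0.0419)] / (0.162−0.0419)
   = 6.43 × 1.8143 / 0.1201 = 97.1353

€97.14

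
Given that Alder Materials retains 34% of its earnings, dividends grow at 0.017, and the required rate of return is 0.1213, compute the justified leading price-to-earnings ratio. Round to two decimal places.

Payout ratio b = 1 − 0.34 = 0.66.
Justified leading P/E = b/(r−g) = 0.66/(0.1213−0.017) = 6.3279

6.33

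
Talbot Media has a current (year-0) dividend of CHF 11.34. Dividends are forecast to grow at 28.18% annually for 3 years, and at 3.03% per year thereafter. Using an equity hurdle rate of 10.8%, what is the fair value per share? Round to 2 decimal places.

Two-stage DDM. Project D₁…D_3 at 0.2818, terminal growth 0.0303, discount at r = 0.108.
D_1 = 14.5356
D_2 = 18.6317
D_3 = 23.8822
Terminal value at t=3: TV = D_4/(r−g) = 24.6058/(0.108−0.0303) = 316.6770
P₀ = 14.5356/(1+0.108)^1 + 18.6317/(1+0.108)^2 + 23.8822/(1+0.108)^3 + 316.6770/(1+0.108)^3 = 278.6602

CHF 278.66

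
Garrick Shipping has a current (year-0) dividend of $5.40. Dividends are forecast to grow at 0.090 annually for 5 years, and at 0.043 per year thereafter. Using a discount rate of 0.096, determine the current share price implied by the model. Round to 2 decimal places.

Two-stage DDM. Project D₁…D_5 at 0.09, terminal growth 0.043, discount at r = 0.096.
D_1 = 5.8860
D_2 = 6.4157
D_3 = 6.9932
D_4 = 7.6225
D_5 = 8.3086
Terminal value at t=5: TV = D_6/(r−g) = 8.6658/(0.096−0.043) = 163.5064
P₀ = 5.8860/(1+0.096)^1 + 6.4157/(1+0.096)^2 + 6.9932/(1+0.096)^3 + 7.6225/(1+0.096)^4 + 8.3086/(1+0.096)^5 + 163.5064/(1+0.096)^5 = 129.9506

$129.95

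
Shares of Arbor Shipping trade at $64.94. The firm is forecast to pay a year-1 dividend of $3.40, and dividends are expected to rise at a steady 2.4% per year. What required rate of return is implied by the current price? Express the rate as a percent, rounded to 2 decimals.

7.64%

Rearranging the constant-growth DDM: r = D₁/P₀ + g.
r = 3.4000 / 64.94 + 0.024 = 0.05236 + 0.024 = 0.07636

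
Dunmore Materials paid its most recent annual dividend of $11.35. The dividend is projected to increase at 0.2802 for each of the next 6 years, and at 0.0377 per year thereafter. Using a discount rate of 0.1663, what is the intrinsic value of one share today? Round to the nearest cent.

$255.75

Two-stage DDM. Project D₁…D_6 at 0.2802, terminal growth 0.0377, discount at r = 0.1663.
D_1 = 14.5303
D_2 = 18.6017
D_3 = 23.8138
D_4 = 30.4865
D_5 = 39.0288
D_6 = 49.9646
Terminal value at t=6: TV = D_7/(r−g) = 51.8483/(0.1663−0.0377) = 403.1750
P₀ = 14.5303/(1+0.1663)^1 + 18.6017/(1+0.1663)^2 + 23.8138/(1+0.1663)^3 + 30.4865/(1+0.1663)^4 + 39.0288/(1+0.1663)^5 + 49.9646/(1+0.1663)^6 + 403.1750/(1+0.1663)^6 = 255.7469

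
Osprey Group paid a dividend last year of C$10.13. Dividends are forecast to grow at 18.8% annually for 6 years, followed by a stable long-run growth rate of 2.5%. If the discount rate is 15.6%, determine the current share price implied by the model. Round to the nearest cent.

C$160.32

Two-stage DDM. Project D₁…D_6 at 0.188, terminal growth 0.025, discount at r = 0.156.
D_1 = 12.0344
D_2 = 14.2969
D_3 = 16.9847
D_4 = 20.1779
D_5 = 23.9713
D_6 = 28.4779
Terminal value at t=6: TV = D_7/(r−g) = 29.1899/(0.156−0.025) = 222.8233
P₀ = 12.0344/(1+0.156)^1 + 14.2969/(1+0.156)^2 + 16.9847/(1+0.156)^3 + 20.1779/(1+0.156)^4 + 23.9713/(1+0.156)^5 + 28.4779/(1+0.156)^6 + 222.8233/(1+0.156)^6 = 160.3194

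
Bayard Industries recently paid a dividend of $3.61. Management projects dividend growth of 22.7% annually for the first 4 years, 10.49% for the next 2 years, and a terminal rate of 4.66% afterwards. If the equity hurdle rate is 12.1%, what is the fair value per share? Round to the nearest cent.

Three-stage DDM. Project D₁…D_6; terminal Gordon value at t=6 with g = 0.0466; discount at r = 0.121.
D_1 = 4.4295
D_2 = 5.4350
D_3 = 6.6687
D_4 = 8.1825
D_5 = 9.0408
D_6 = 9.9892
TV_6 = 10.4547/(0.121−0.0466) = 140.5203
P₀ = Σ Dₜ/(1+r)ᵗ + TV_6/(1+r)^6 = 99.1447

$99.14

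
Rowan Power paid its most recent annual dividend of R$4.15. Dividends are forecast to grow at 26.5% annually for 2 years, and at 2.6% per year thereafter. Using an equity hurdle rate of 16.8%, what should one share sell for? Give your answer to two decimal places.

R$44.54

Two-stage DDM. Project D₁…D_2 at 0.265, terminal growth 0.026, discount at r = 0.168.
D_1 = 5.2498
D_2 = 6.6409
Terminal value at t=2: TV = D_3/(r−g) = 6.8136/(0.168−0.026) = 47.9831
P₀ = 5.2498/(1+0.168)^1 + 6.6409/(1+0.168)^2 + 47.9831/(1+0.168)^2 = 44.5350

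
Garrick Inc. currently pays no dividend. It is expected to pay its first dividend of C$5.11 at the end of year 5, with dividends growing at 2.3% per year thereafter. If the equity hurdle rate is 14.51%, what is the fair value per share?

Deferred-dividend DDM. At t=4 the remaining stream is a growing perpetuity with first payment D_5 = 5.11.
V_4 = D_5/(r−g) = 5.11/(0.1451−0.023) = 41.8509
P₀ = V_4/(1+r)^4 = 41.8509/(1+0.1451)^4 = 24.3406

C$24.34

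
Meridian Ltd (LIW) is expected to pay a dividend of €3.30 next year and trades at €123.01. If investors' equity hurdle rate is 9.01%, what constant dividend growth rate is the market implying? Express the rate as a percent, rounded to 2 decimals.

6.33%

From P₀ = D₁/(r − g), the implied growth is g = r − D₁/P₀.
g = 0.0901 − 3.30/123.01 = 0.0901 − 0.02683 = 0.06327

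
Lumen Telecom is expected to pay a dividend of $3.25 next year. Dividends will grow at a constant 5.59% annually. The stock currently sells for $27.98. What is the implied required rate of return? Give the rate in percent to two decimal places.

Rearranging the constant-growth DDM: r = D₁/P₀ + g.
r = 3.2500 / 27.98 + 0.0559 = 0.11615 + 0.0559 = 0.17205

17.21%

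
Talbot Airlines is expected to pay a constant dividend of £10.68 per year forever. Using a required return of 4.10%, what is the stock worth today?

Zero-growth DDM (perpetuity): P₀ = D/r = 10.68 / 0.041 = 260.4878

£260.49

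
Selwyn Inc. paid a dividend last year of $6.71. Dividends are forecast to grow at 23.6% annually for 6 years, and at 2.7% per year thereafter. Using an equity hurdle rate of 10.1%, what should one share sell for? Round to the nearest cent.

Two-stage DDM. Project D₁…D_6 at 0.236, terminal growth 0.027, discount at r = 0.101.
D_1 = 8.2936
D_2 = 10.2508
D_3 = 12.6700
D_4 = 15.6602
D_5 = 19.3560
D_6 = 23.9240
Terminal value at t=6: TV = D_7/(r−g) = 24.5699/(0.101−0.027) = 332.0260
P₀ = 8.2936/(1+0.101)^1 + 10.2508/(1+0.101)^2 + 12.6700/(1+0.101)^3 + 15.6602/(1+0.101)^4 + 19.3560/(1+0.101)^5 + 23.9240/(1+0.101)^6 + 332.0260/(1+0.101)^6 = 247.9358

$247.94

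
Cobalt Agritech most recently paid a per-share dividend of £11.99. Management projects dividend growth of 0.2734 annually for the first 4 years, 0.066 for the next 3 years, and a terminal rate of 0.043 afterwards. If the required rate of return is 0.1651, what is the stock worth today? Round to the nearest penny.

Three-stage DDM. Project D₁…D_7; terminal Gordon value at t=7 with g = 0.043; discount at r = 0.1651.
D_1 = 15.2681
D_2 = 19.4424
D_3 = 24.7579
D_4 = 31.5267
D_5 = 33.6075
D_6 = 35.8256
D_7 = 38.1900
TV_7 = 39.8322/(0.1651−0.043) = 326.2262
P₀ = Σ Dₜ/(1+r)ᵗ + TV_7/(1+r)^7 = 215.2081

£215.21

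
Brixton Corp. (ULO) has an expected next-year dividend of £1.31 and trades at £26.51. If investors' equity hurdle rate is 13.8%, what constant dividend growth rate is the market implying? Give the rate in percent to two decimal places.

8.86%

From P₀ = D₁/(r − g), the implied growth is g = r − D₁/P₀.
g = 0.138 − 1.31/26.51 = 0.138 − 0.04942 = 0.08858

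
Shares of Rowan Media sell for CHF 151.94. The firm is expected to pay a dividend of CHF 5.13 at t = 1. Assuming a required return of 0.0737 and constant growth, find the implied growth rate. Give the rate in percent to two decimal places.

3.99%

From P₀ = D₁/(r − g), the implied growth is g = r − D₁/P₀.
g = 0.0737 − 5.13/151.94 = 0.0737 − 0.03376 = 0.03994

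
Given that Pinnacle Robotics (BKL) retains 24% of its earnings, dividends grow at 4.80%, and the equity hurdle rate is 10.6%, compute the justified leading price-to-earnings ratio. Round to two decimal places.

Payout ratio b = 1 − 0.24 = 0.76.
Justified leading P/E = b/(r−g) = 0.76/(0.106−0.048) = 13.1034

13.10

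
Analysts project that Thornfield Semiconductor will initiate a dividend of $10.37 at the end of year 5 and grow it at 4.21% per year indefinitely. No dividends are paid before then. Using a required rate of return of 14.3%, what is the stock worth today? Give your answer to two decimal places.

$60.21

Deferred-dividend DDM. At t=4 the remaining stream is a growing perpetuity with first payment D_5 = 10.37.
V_4 = D_5/(r−g) = 10.37/(0.143−0.0421) = 102.7750
P₀ = V_4/(1+r)^4 = 102.7750/(1+0.143)^4 = 60.2147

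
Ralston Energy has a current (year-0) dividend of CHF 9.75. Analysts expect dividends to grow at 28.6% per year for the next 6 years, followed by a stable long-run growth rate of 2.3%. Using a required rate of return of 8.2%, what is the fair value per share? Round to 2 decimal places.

Two-stage DDM. Project D₁…D_6 at 0.286, terminal growth 0.023, discount at r = 0.082.
D_1 = 12.5385
D_2 = 16.1245
D_3 = 20.7361
D_4 = 26.6667
D_5 = 34.2933
D_6 = 44.1012
Terminal value at t=6: TV = D_7/(r−g) = 45.1155/(0.082−0.023) = 764.6700
P₀ = 12.5385/(1+0.082)^1 + 16.1245/(1+0.082)^2 + 20.7361/(1+0.082)^3 + 26.6667/(1+0.082)^4 + 34.2933/(1+0.082)^5 + 44.1012/(1+0.082)^6 + 764.6700/(1+0.082)^6 = 588.3487

CHF 588.35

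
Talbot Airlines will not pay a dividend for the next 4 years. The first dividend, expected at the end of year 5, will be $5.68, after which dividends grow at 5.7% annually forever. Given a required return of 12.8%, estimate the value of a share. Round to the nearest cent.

Deferred-dividend DDM. At t=4 the remaining stream is a growing perpetuity with first payment D_5 = 5.68.
V_4 = D_5/(r−g) = 5.68/(0.128−0.057) = 80.0000
P₀ = V_4/(1+r)^4 = 80.0000/(1+0.128)^4 = 49.4144

$49.41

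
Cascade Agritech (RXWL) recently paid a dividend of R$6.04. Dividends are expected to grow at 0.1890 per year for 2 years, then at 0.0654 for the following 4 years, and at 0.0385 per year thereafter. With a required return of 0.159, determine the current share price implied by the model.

Three-stage DDM. Project D₁…D_6; terminal Gordon value at t=6 with g = 0.0385; discount at r = 0.159.
D_1 = 7.1816
D_2 = 8.5389
D_3 = 9.0973
D_4 = 9.6923
D_5 = 10.3262
D_6 = 11.0015
TV_6 = 11.4250/(0.159−0.0385) = 94.8137
P₀ = Σ Dₜ/(1+r)ᵗ + TV_6/(1+r)^6 = 72.3619

R$72.36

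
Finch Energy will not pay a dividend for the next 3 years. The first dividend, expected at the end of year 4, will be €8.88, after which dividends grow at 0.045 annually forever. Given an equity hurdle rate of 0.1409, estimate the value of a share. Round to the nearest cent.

Deferred-dividend DDM. At t=3 the remaining stream is a growing perpetuity with first payment D_4 = 8.88.
V_3 = D_4/(r−g) = 8.88/(0.1409−0.045) = 92.5965
P₀ = V_3/(1+r)^3 = 92.5965/(1+0.1409)^3 = 62.3522

€62.35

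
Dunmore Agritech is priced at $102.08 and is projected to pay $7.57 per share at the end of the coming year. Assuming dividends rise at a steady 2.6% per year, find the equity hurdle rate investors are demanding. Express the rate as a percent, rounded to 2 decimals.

Rearranging the constant-growth DDM: r = D₁/P₀ + g.
r = 7.5700 / 102.08 + 0.026 = 0.07416 + 0.026 = 0.10016

10.02%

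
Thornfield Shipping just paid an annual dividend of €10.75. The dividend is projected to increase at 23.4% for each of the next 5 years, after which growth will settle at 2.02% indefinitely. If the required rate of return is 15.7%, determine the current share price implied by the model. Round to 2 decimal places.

Two-stage DDM. Project D₁…D_5 at 0.234, terminal growth 0.0202, discount at r = 0.157.
D_1 = 13.2655
D_2 = 16.3696
D_3 = 20.2001
D_4 = 24.9269
D_5 = 30.7599
Terminal value at t=5: TV = D_6/(r−g) = 31.3812/(0.157−0.0202) = 229.3948
P₀ = 13.2655/(1+0.157)^1 + 16.3696/(1+0.157)^2 + 20.2001/(1+0.157)^3 + 24.9269/(1+0.157)^4 + 30.7599/(1+0.157)^5 + 229.3948/(1+0.157)^5 = 176.1236

€176.12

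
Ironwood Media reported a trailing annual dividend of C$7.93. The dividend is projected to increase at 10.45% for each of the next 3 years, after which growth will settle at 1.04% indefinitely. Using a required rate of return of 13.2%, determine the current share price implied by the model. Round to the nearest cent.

Two-stage DDM. Project D₁…D_3 at 0.1045, terminal growth 0.0104, discount at r = 0.132.
D_1 = 8.7587
D_2 = 9.6740
D_3 = 10.6849
Terminal value at t=3: TV = D_4/(r−g) = 10.7960/(0.132−0.0104) = 88.7831
P₀ = 8.7587/(1+0.132)^1 + 9.6740/(1+0.132)^2 + 10.6849/(1+0.132)^3 + 88.7831/(1+0.132)^3 = 83.8583

C$83.86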